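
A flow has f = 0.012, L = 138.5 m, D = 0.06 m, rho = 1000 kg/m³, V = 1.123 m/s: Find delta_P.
Formula: \Delta P = f \frac{L}{D} \frac{\rho V^2}{2}
delta_P = 0.012·(138.5/0.06)·0.5·1000·1.123²/1000 = 17.47 kPa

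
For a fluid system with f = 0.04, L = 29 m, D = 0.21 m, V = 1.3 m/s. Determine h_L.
Formula: h_L = f \frac{L}{D} \frac{V^2}{2g}
h_L = 0.04·(29/0.21)·1.3²/(2·9.81) = 0.4758 m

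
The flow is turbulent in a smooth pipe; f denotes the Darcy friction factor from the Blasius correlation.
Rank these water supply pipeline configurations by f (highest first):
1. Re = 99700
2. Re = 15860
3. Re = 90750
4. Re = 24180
Case 1: f = 0.01778
Case 2: f = 0.02816
Case 3: f = 0.01821
Case 4: f = 0.02534
Ranking (highest first): 2, 4, 3, 1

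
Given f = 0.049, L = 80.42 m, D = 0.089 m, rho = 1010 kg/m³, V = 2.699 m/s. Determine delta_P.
Formula: \Delta P = f \frac{L}{D} \frac{\rho V^2}{2}
delta_P = 0.049·(80.42/0.089)·0.5·1010·2.699²/1000 = 162.9 kPa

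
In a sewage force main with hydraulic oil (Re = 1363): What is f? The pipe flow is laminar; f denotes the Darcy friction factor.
Formula: f = \frac{64}{Re}
f = 64/1363 = 0.04696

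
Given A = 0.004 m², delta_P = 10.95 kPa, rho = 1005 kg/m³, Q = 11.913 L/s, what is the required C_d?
Formula: Q = C_d A \sqrt{\frac{2 \Delta P}{\rho}}
Substituting knowns: 11.913 = C_d·0.004·√(2·(10.95·1000)/1005)·1000
Solving for C_d: C_d = (11.913/1000)/(0.004·√(2·(10.95·1000)/1005)) = 0.638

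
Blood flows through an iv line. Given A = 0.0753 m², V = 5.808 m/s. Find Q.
Formula: Q = A V
Q = 0.0753·5.808·1000 = 437.3 L/s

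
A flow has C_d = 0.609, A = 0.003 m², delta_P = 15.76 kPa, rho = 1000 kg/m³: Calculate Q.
Formula: Q = C_d A \sqrt{\frac{2 \Delta P}{\rho}}
Q = 0.609·0.003·√(2·(15.76·1000)/1000)·1000 = 10.26 L/s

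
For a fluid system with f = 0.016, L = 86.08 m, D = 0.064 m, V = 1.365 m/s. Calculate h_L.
Formula: h_L = f \frac{L}{D} \frac{V^2}{2g}
h_L = 0.016·(86.08/0.064)·1.365²/(2·9.81) = 2.044 m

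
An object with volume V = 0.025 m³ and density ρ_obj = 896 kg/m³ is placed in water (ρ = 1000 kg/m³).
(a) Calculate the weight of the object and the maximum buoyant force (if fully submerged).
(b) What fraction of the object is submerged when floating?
(a) W=rho_obj*g*V=896*9.81*0.025=219.7 N; F_B(max)=rho*g*V=1000*9.81*0.025=245.2 N
(b) Floating fraction=rho_obj/rho=896/1000=0.896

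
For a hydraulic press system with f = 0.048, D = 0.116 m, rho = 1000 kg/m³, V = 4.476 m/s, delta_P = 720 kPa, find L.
Formula: \Delta P = f \frac{L}{D} \frac{\rho V^2}{2}
Substituting knowns: 720 = 0.048·(L/0.116)·0.5·1000·4.476²/1000
Solving for L: L = (720·1000)·0.116/(0.048·0.5·1000·4.476²) = 173.7 m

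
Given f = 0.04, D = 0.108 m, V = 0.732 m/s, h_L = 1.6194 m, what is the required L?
Formula: h_L = f \frac{L}{D} \frac{V^2}{2g}
Substituting knowns: 1.6194 = 0.04·(L/0.108)·0.732²/(2·9.81)
Solving for L: L = 1.6194·2·9.81·0.108/(0.04·0.732²) = 160.1 m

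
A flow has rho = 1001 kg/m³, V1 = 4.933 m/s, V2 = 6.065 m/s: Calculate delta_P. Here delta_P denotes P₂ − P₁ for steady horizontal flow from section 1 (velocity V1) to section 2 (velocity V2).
Formula: \Delta P = \frac{1}{2} \rho (V_1^2 - V_2^2)
delta_P = 0.5·1001·(4.933² − 6.065²)/1000 = -6.231 kPa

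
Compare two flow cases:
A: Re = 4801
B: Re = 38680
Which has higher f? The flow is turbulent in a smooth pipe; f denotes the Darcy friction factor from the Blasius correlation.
f(A) = 0.03796, f(B) = 0.02253. Answer: A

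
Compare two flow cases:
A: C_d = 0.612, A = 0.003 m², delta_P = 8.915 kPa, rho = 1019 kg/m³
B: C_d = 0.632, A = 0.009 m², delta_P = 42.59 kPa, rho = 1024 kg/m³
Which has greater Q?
Q(A) = 7.68 L/s, Q(B) = 51.88 L/s. Answer: B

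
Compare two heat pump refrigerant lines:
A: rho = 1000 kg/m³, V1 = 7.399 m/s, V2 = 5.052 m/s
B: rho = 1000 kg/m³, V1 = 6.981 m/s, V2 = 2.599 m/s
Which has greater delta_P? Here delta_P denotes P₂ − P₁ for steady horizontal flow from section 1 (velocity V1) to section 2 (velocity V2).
delta_P(A) = 14.61 kPa, delta_P(B) = 20.99 kPa. Answer: B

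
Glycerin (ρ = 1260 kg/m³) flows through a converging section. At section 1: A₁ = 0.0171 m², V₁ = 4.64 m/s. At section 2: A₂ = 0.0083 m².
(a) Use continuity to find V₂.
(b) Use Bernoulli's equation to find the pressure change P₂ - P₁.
(a) Continuity: A₁V₁=A₂V₂ -> V₂=A₁V₁/A₂=0.0171*4.64/0.0083=9.56 m/s
(b) Bernoulli: P₂-P₁=0.5*rho*(V₁^2-V₂^2)/1000=0.5*1260*(4.64^2-9.56^2)/1000=-44.01 kPa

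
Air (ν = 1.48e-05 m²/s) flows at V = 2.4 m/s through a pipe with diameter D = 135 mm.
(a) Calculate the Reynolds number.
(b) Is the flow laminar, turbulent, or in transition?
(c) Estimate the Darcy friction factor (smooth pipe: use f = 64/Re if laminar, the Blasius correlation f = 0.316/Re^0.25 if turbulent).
(a) Re = V·D/ν = 2.4·0.135/1.48e-05 = 21892
(b) Flow regime: turbulent (Re > 4000)
(c) Friction factor: f = 0.316/Re^0.25 = 0.316/21892^0.25 = 0.02598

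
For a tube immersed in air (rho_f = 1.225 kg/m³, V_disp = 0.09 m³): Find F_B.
Formula: F_B = \rho_f g V_{disp}
F_B = 1.225·9.81·0.09 = 1.082 N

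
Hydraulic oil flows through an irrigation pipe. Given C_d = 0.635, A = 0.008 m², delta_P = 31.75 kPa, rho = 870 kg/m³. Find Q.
Formula: Q = C_d A \sqrt{\frac{2 \Delta P}{\rho}}
Q = 0.635·0.008·√(2·(31.75·1000)/870)·1000 = 43.4 L/s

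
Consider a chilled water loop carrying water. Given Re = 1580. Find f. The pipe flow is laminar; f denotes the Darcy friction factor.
Formula: f = \frac{64}{Re}
f = 64/1580 = 0.04051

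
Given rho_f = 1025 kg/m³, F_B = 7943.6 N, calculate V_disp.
Formula: F_B = \rho_f g V_{disp}
Substituting knowns: 7943.6 = 1025·9.81·V_disp
Solving for V_disp: V_disp = 7943.6/(1025·9.81) = 0.79 m³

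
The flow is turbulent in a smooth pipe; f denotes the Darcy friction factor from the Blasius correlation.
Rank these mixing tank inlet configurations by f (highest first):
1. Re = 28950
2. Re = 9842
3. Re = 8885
Case 1: f = 0.02423
Case 2: f = 0.03173
Case 3: f = 0.03255
Ranking (highest first): 3, 2, 1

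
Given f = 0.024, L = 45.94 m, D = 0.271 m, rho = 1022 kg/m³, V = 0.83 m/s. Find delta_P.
Formula: \Delta P = f \frac{L}{D} \frac{\rho V^2}{2}
delta_P = 0.024·(45.94/0.271)·0.5·1022·0.83²/1000 = 1.432 kPa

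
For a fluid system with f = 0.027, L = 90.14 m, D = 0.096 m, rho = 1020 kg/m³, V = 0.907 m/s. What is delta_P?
Formula: \Delta P = f \frac{L}{D} \frac{\rho V^2}{2}
delta_P = 0.027·(90.14/0.096)·0.5·1020·0.907²/1000 = 10.64 kPa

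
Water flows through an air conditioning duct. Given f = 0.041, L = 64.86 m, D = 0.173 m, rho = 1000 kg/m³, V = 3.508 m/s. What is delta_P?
Formula: \Delta P = f \frac{L}{D} \frac{\rho V^2}{2}
delta_P = 0.041·(64.86/0.173)·0.5·1000·3.508²/1000 = 94.58 kPa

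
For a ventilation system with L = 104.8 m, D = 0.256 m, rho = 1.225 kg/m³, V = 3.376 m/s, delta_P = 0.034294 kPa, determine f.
Formula: \Delta P = f \frac{L}{D} \frac{\rho V^2}{2}
Substituting knowns: 0.034294 = f·(104.8/0.256)·0.5·1.225·3.376²/1000
Solving for f: f = (0.034294·1000)/((104.8/0.256)·0.5·1.225·3.376²) = 0.012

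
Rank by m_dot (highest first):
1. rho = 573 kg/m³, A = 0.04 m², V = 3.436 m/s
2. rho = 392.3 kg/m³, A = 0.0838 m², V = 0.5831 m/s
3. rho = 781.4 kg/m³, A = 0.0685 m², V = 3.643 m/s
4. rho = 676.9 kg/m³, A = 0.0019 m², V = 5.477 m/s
Case 1: m_dot = 78.75 kg/s
Case 2: m_dot = 19.17 kg/s
Case 3: m_dot = 195 kg/s
Case 4: m_dot = 7.044 kg/s
Ranking (highest first): 3, 1, 2, 4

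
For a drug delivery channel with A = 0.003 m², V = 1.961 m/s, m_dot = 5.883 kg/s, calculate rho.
Formula: \dot{m} = \rho A V
Substituting knowns: 5.883 = rho·0.003·1.961
Solving for rho: rho = 5.883/(0.003·1.961) = 1000 kg/m³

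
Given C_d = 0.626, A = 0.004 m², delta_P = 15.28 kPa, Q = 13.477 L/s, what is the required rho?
Formula: Q = C_d A \sqrt{\frac{2 \Delta P}{\rho}}
Substituting knowns: 13.477 = 0.626·0.004·√(2·(15.28·1000)/rho)·1000
Solving for rho: rho = 2·(15.28·1000)/((13.477/1000)/(0.626·0.004))² = 1055 kg/m³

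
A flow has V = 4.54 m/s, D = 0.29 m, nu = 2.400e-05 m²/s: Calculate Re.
Formula: Re = \frac{V D}{\nu}
Re = 4.54·0.29/2.400e-05 = 54858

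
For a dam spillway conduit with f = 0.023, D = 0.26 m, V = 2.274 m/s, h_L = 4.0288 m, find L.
Formula: h_L = f \frac{L}{D} \frac{V^2}{2g}
Substituting knowns: 4.0288 = 0.023·(L/0.26)·2.274²/(2·9.81)
Solving for L: L = 4.0288·2·9.81·0.26/(0.023·2.274²) = 172.8 m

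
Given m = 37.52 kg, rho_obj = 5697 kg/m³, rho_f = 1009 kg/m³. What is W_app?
Formula: W_{app} = mg\left(1 - \frac{\rho_f}{\rho_{obj}}\right)
W_app = 37.52·9.81·(1 − 1009/5697) = 302.9 N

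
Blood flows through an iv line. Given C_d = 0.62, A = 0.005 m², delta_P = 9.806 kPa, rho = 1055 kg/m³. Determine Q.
Formula: Q = C_d A \sqrt{\frac{2 \Delta P}{\rho}}
Q = 0.62·0.005·√(2·(9.806·1000)/1055)·1000 = 13.37 L/s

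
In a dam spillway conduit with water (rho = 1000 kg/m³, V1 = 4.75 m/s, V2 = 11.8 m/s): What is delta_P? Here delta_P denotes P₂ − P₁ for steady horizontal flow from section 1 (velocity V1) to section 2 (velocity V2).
Formula: \Delta P = \frac{1}{2} \rho (V_1^2 - V_2^2)
delta_P = 0.5·1000·(4.75² − 11.8²)/1000 = -58.34 kPa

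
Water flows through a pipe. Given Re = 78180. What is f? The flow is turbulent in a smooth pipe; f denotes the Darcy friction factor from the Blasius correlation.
Formula: f = \frac{0.316}{Re^{0.25}}
f = 0.316/78180^0.25 = 0.0189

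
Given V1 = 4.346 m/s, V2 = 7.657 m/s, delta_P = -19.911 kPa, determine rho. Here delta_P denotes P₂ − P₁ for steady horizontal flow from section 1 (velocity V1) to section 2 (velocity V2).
Formula: \Delta P = \frac{1}{2} \rho (V_1^2 - V_2^2)
Substituting knowns: -19.911 = 0.5·rho·(4.346² − 7.657²)/1000
Solving for rho: rho = 2·(-19.911·1000)/(4.346² − 7.657²) = 1002 kg/m³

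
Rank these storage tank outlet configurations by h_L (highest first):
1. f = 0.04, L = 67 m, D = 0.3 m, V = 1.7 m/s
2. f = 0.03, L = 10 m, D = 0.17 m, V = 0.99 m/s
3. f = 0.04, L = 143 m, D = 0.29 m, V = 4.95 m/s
Case 1: h_L = 1.316 m
Case 2: h_L = 0.08815 m
Case 3: h_L = 24.63 m
Ranking (highest first): 3, 1, 2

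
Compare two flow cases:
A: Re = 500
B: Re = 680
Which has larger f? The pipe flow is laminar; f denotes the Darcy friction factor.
f(A) = 0.128, f(B) = 0.09412. Answer: A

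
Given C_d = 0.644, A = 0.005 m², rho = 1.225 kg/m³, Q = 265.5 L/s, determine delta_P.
Formula: Q = C_d A \sqrt{\frac{2 \Delta P}{\rho}}
Substituting knowns: 265.5 = 0.644·0.005·√(2·(delta_P·1000)/1.225)·1000
Solving for delta_P: delta_P = ((265.5/1000)/(0.644·0.005))²·1.225/2/1000 = 4.164 kPa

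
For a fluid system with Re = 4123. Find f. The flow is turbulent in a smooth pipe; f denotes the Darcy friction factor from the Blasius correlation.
Formula: f = \frac{0.316}{Re^{0.25}}
f = 0.316/4123^0.25 = 0.03944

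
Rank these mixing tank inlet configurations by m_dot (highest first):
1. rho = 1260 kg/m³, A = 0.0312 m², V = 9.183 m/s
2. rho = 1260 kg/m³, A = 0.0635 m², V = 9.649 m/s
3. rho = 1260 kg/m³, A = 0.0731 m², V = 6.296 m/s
Case 1: m_dot = 361 kg/s
Case 2: m_dot = 772 kg/s
Case 3: m_dot = 579.9 kg/s
Ranking (highest first): 2, 3, 1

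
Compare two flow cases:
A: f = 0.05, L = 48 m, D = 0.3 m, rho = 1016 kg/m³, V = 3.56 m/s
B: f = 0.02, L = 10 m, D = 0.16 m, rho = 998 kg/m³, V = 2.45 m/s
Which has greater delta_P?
delta_P(A) = 51.51 kPa, delta_P(B) = 3.744 kPa. Answer: A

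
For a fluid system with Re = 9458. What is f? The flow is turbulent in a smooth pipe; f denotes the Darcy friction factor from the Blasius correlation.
Formula: f = \frac{0.316}{Re^{0.25}}
f = 0.316/9458^0.25 = 0.03204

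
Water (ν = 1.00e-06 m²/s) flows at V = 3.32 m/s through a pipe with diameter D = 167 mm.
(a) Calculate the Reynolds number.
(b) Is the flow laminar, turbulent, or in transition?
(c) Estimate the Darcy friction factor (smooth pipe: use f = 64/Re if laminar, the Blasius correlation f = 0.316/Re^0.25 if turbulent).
(a) Re = V·D/ν = 3.32·0.167/1.00e-06 = 554440
(b) Flow regime: turbulent (Re > 4000)
(c) Friction factor: f = 0.316/Re^0.25 = 0.316/554440^0.25 = 0.01158 (Blasius is strictly valid for Re ≲ 1e5; used here as the smooth-pipe estimate the problem specifies)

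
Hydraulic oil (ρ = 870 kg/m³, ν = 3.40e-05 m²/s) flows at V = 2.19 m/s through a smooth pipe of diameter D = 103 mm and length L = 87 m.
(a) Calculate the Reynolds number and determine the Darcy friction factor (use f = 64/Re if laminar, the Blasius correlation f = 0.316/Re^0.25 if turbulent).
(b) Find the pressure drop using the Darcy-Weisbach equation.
(a) Re = V·D/ν = 2.19·0.103/3.40e-05 = 6634.4 → turbulent (Re > 4000); f = 0.316/Re^0.25 = 0.316/6634.4^0.25 = 0.035014
(b) Darcy-Weisbach: ΔP = f·(L/D)·½ρV²/1000 = 0.035014·(87/0.103)·½·870·2.19²/1000 = 61.7 kPa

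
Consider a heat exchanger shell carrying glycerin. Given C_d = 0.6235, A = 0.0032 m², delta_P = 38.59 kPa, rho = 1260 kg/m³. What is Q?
Formula: Q = C_d A \sqrt{\frac{2 \Delta P}{\rho}}
Q = 0.6235·0.0032·√(2·(38.59·1000)/1260)·1000 = 15.62 L/s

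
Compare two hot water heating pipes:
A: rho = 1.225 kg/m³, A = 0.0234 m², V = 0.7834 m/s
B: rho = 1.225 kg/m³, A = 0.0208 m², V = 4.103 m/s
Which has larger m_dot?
m_dot(A) = 0.02246 kg/s, m_dot(B) = 0.1045 kg/s. Answer: B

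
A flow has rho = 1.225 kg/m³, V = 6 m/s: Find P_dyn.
Formula: P_{dyn} = \frac{1}{2} \rho V^2
P_dyn = 0.5·1.225·6²/1000 = 0.02205 kPa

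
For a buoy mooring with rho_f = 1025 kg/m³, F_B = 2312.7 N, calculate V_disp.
Formula: F_B = \rho_f g V_{disp}
Substituting knowns: 2312.7 = 1025·9.81·V_disp
Solving for V_disp: V_disp = 2312.7/(1025·9.81) = 0.23 m³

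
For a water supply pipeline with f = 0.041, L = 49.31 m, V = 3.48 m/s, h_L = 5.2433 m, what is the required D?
Formula: h_L = f \frac{L}{D} \frac{V^2}{2g}
Substituting knowns: 5.2433 = 0.041·(49.31/D)·3.48²/(2·9.81)
Solving for D: D = 0.041·49.31·3.48²/(2·9.81·5.2433) = 0.238 m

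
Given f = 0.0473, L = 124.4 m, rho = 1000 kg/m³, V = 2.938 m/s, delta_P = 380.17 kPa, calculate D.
Formula: \Delta P = f \frac{L}{D} \frac{\rho V^2}{2}
Substituting knowns: 380.17 = 0.0473·(124.4/D)·0.5·1000·2.938²/1000
Solving for D: D = 0.0473·124.4·0.5·1000·2.938²/(380.17·1000) = 0.0668 m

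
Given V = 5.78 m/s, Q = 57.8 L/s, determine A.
Formula: Q = A V
Substituting knowns: 57.8 = A·5.78·1000
Solving for A: A = (57.8/1000)/5.78 = 0.01 m²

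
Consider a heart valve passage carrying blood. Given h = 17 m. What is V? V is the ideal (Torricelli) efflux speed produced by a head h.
Formula: V = \sqrt{2 g h}
V = √(2·9.81·17) = 18.26 m/s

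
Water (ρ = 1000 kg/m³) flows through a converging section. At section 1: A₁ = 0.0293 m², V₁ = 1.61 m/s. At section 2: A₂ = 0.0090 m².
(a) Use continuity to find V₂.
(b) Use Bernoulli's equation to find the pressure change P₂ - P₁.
(a) Continuity: A₁V₁=A₂V₂ -> V₂=A₁V₁/A₂=0.0293*1.61/0.0090=5.24 m/s
(b) Bernoulli: P₂-P₁=0.5*rho*(V₁^2-V₂^2)/1000=0.5*1000*(1.61^2-5.24^2)/1000=-12.43 kPa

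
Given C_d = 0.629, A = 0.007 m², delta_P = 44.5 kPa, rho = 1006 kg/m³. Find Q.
Formula: Q = C_d A \sqrt{\frac{2 \Delta P}{\rho}}
Q = 0.629·0.007·√(2·(44.5·1000)/1006)·1000 = 41.41 L/s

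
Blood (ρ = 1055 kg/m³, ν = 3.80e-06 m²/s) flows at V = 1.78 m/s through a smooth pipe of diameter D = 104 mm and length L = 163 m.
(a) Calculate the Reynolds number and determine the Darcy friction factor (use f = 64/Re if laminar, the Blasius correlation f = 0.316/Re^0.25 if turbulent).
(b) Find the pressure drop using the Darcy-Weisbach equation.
(a) Re = V·D/ν = 1.78·0.104/3.80e-06 = 48716 → turbulent (Re > 4000); f = 0.316/Re^0.25 = 0.316/48716^0.25 = 0.02127
(b) Darcy-Weisbach: ΔP = f·(L/D)·½ρV²/1000 = 0.02127·(163/0.104)·½·1055·1.78²/1000 = 55.72 kPa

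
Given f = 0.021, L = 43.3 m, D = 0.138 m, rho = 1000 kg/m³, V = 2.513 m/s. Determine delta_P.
Formula: \Delta P = f \frac{L}{D} \frac{\rho V^2}{2}
delta_P = 0.021·(43.3/0.138)·0.5·1000·2.513²/1000 = 20.81 kPa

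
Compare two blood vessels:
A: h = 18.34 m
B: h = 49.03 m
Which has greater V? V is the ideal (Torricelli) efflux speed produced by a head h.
V(A) = 18.97 m/s, V(B) = 31.02 m/s. Answer: B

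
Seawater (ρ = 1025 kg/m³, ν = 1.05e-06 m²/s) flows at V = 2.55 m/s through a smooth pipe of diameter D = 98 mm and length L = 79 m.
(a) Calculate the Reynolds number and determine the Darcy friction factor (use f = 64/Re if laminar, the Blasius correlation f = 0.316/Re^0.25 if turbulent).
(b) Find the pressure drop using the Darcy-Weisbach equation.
(a) Re = V·D/ν = 2.55·0.098/1.05e-06 = 238000 → turbulent (Re > 4000); f = 0.316/Re^0.25 = 0.316/238000^0.25 = 0.014307 (Blasius is strictly valid for Re ≲ 1e5; used here as the smooth-pipe estimate the problem specifies)
(b) Darcy-Weisbach: ΔP = f·(L/D)·½ρV²/1000 = 0.014307·(79/0.098)·½·1025·2.55²/1000 = 38.43 kPa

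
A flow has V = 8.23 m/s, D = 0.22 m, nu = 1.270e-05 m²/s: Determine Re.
Formula: Re = \frac{V D}{\nu}
Re = 8.23·0.22/1.270e-05 = 142567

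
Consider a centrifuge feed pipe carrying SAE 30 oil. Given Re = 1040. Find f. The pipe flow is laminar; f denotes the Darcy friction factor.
Formula: f = \frac{64}{Re}
f = 64/1040 = 0.06154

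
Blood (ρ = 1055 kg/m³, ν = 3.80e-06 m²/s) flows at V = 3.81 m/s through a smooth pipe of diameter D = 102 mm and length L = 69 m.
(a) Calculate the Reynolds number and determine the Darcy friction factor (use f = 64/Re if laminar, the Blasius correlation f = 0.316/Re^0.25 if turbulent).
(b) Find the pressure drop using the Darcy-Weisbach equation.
(a) Re = V·D/ν = 3.81·0.102/3.80e-06 = 102270 → turbulent (Re > 4000); f = 0.316/Re^0.25 = 0.316/102270^0.25 = 0.017671 (Blasius is strictly valid for Re ≲ 1e5; used here as the smooth-pipe estimate the problem specifies)
(b) Darcy-Weisbach: ΔP = f·(L/D)·½ρV²/1000 = 0.017671·(69/0.102)·½·1055·3.81²/1000 = 91.53 kPa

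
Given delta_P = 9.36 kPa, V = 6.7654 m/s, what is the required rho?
Formula: V = \sqrt{\frac{2 \Delta P}{\rho}}
Substituting knowns: 6.7654 = √(2·(9.36·1000)/rho)
Solving for rho: rho = 2·(9.36·1000)/6.7654² = 409 kg/m³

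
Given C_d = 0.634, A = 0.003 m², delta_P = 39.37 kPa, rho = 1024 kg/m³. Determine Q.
Formula: Q = C_d A \sqrt{\frac{2 \Delta P}{\rho}}
Q = 0.634·0.003·√(2·(39.37·1000)/1024)·1000 = 16.68 L/s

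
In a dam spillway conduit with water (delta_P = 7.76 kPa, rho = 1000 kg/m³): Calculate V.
Formula: V = \sqrt{\frac{2 \Delta P}{\rho}}
V = √(2·(7.76·1000)/1000) = 3.94 m/s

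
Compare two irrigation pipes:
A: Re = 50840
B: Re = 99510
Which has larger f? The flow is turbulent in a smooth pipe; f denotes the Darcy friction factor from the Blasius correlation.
f(A) = 0.02104, f(B) = 0.01779. Answer: A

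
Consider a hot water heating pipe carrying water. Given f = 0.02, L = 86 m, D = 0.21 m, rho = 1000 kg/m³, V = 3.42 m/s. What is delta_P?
Formula: \Delta P = f \frac{L}{D} \frac{\rho V^2}{2}
delta_P = 0.02·(86/0.21)·0.5·1000·3.42²/1000 = 47.9 kPa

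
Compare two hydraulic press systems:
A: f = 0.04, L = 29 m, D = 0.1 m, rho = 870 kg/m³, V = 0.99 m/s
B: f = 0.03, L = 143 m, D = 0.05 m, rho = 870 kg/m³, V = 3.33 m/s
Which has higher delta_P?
delta_P(A) = 4.946 kPa, delta_P(B) = 413.9 kPa. Answer: B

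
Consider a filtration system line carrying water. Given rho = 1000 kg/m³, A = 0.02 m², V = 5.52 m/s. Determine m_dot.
Formula: \dot{m} = \rho A V
m_dot = 1000·0.02·5.52 = 110.4 kg/s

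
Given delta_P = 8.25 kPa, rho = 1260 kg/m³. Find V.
Formula: V = \sqrt{\frac{2 \Delta P}{\rho}}
V = √(2·(8.25·1000)/1260) = 3.619 m/s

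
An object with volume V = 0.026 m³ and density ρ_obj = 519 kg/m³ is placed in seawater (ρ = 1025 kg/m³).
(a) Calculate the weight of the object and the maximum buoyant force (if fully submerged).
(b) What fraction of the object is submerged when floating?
(a) W=rho_obj*g*V=519*9.81*0.026=132.4 N; F_B(max)=rho*g*V=1025*9.81*0.026=261.4 N
(b) Floating fraction=rho_obj/rho=519/1025=0.506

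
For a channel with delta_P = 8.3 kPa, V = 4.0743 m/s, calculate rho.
Formula: V = \sqrt{\frac{2 \Delta P}{\rho}}
Substituting knowns: 4.0743 = √(2·(8.3·1000)/rho)
Solving for rho: rho = 2·(8.3·1000)/4.0743² = 1000 kg/m³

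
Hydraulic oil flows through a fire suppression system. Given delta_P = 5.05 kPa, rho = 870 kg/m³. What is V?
Formula: V = \sqrt{\frac{2 \Delta P}{\rho}}
V = √(2·(5.05·1000)/870) = 3.407 m/s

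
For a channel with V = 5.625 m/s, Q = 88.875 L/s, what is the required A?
Formula: Q = A V
Substituting knowns: 88.875 = A·5.625·1000
Solving for A: A = (88.875/1000)/5.625 = 0.0158 m²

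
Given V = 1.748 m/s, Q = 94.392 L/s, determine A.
Formula: Q = A V
Substituting knowns: 94.392 = A·1.748·1000
Solving for A: A = (94.392/1000)/1.748 = 0.054 m²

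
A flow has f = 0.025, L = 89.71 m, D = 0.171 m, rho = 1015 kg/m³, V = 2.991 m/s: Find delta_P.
Formula: \Delta P = f \frac{L}{D} \frac{\rho V^2}{2}
delta_P = 0.025·(89.71/0.171)·0.5·1015·2.991²/1000 = 59.55 kPa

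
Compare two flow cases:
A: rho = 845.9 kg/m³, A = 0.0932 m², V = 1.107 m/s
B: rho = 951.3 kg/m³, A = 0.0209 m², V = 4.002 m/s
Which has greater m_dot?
m_dot(A) = 87.27 kg/s, m_dot(B) = 79.57 kg/s. Answer: A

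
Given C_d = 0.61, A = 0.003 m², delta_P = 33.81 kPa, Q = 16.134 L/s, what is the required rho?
Formula: Q = C_d A \sqrt{\frac{2 \Delta P}{\rho}}
Substituting knowns: 16.134 = 0.61·0.003·√(2·(33.81·1000)/rho)·1000
Solving for rho: rho = 2·(33.81·1000)/((16.134/1000)/(0.61·0.003))² = 869.9 kg/m³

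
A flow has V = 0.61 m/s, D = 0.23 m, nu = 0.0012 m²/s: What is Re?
Formula: Re = \frac{V D}{\nu}
Re = 0.61·0.23/0.0012 = 116.9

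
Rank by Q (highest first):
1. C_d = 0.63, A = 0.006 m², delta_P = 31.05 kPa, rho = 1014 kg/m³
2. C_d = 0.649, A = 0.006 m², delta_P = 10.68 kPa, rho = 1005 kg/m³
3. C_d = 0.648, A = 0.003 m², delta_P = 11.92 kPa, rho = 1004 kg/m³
Case 1: Q = 29.58 L/s
Case 2: Q = 17.95 L/s
Case 3: Q = 9.473 L/s
Ranking (highest first): 1, 2, 3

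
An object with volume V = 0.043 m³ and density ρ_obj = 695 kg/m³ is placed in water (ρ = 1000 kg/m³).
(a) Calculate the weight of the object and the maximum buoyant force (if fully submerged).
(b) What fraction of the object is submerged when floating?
(a) W=rho_obj*g*V=695*9.81*0.043=293.2 N; F_B(max)=rho*g*V=1000*9.81*0.043=421.8 N
(b) Floating fraction=rho_obj/rho=695/1000=0.695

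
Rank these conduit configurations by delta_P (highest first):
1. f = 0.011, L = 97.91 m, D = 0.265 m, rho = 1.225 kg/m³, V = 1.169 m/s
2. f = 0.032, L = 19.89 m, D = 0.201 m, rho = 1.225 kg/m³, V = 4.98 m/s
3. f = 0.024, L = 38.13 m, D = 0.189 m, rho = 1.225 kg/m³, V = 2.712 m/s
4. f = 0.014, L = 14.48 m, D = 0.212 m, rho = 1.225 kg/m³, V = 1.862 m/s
Case 1: delta_P = 0.003402 kPa
Case 2: delta_P = 0.0481 kPa
Case 3: delta_P = 0.02181 kPa
Case 4: delta_P = 0.002031 kPa
Ranking (highest first): 2, 3, 1, 4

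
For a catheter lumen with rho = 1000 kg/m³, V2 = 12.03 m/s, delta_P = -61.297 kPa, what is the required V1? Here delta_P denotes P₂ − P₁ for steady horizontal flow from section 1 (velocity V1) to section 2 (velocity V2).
Formula: \Delta P = \frac{1}{2} \rho (V_1^2 - V_2^2)
Substituting knowns: -61.297 = 0.5·1000·(V1² − 12.03²)/1000
Solving for V1: V1 = √(12.03² + 2·(-61.297·1000)/1000) = 4.704 m/s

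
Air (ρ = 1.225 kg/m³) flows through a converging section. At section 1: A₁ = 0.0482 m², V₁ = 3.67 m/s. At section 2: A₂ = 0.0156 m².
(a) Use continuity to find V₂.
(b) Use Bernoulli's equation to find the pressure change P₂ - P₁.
(a) Continuity: A₁V₁=A₂V₂ -> V₂=A₁V₁/A₂=0.0482*3.67/0.0156=11.34 m/s
(b) Bernoulli: P₂-P₁=0.5*rho*(V₁^2-V₂^2)/1000=0.5*1.225*(3.67^2-11.34^2)/1000=-0.07052 kPa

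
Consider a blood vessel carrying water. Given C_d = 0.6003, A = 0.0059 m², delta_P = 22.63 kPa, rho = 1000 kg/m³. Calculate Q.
Formula: Q = C_d A \sqrt{\frac{2 \Delta P}{\rho}}
Q = 0.6003·0.0059·√(2·(22.63·1000)/1000)·1000 = 23.83 L/s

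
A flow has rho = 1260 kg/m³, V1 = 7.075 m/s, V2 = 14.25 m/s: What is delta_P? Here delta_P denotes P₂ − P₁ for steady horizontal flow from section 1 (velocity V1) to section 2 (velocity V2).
Formula: \Delta P = \frac{1}{2} \rho (V_1^2 - V_2^2)
delta_P = 0.5·1260·(7.075² − 14.25²)/1000 = -96.39 kPa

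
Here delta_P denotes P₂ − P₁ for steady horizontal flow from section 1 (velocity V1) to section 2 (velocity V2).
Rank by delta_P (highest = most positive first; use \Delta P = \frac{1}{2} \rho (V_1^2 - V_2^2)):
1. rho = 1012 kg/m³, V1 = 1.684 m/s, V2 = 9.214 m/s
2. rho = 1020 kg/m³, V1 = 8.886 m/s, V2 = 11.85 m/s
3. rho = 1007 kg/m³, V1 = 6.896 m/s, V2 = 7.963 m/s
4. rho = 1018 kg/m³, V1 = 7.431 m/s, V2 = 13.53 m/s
Case 1: delta_P = -41.52 kPa
Case 2: delta_P = -31.35 kPa
Case 3: delta_P = -7.983 kPa
Case 4: delta_P = -65.07 kPa
Ranking (highest first): 3, 2, 1, 4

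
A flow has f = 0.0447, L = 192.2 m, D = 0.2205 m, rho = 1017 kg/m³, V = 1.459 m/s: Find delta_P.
Formula: \Delta P = f \frac{L}{D} \frac{\rho V^2}{2}
delta_P = 0.0447·(192.2/0.2205)·0.5·1017·1.459²/1000 = 42.17 kPa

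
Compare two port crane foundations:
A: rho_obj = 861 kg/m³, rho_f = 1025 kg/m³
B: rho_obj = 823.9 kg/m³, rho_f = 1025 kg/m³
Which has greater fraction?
fraction(A) = 0.84, fraction(B) = 0.8038. Answer: A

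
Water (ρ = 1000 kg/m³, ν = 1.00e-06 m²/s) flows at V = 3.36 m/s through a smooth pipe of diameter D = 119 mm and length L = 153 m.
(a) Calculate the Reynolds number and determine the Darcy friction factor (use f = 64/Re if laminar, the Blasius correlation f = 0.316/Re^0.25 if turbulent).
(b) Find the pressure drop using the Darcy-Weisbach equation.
(a) Re = V·D/ν = 3.36·0.119/1.00e-06 = 399840 → turbulent (Re > 4000); f = 0.316/Re^0.25 = 0.316/399840^0.25 = 0.012567 (Blasius is strictly valid for Re ≲ 1e5; used here as the smooth-pipe estimate the problem specifies)
(b) Darcy-Weisbach: ΔP = f·(L/D)·½ρV²/1000 = 0.012567·(153/0.119)·½·1000·3.36²/1000 = 91.21 kPa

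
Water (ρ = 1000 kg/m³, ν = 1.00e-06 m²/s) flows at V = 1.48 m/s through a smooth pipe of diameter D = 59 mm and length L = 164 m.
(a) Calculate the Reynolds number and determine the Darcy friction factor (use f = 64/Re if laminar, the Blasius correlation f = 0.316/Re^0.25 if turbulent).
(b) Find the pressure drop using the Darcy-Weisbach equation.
(a) Re = V·D/ν = 1.48·0.059/1.00e-06 = 87320 → turbulent (Re > 4000); f = 0.316/Re^0.25 = 0.316/87320^0.25 = 0.018383
(b) Darcy-Weisbach: ΔP = f·(L/D)·½ρV²/1000 = 0.018383·(164/0.059)·½·1000·1.48²/1000 = 55.96 kPa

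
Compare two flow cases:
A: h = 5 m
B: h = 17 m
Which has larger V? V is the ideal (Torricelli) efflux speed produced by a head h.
V(A) = 9.905 m/s, V(B) = 18.26 m/s. Answer: B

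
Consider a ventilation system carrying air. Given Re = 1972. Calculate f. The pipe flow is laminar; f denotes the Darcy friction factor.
Formula: f = \frac{64}{Re}
f = 64/1972 = 0.03245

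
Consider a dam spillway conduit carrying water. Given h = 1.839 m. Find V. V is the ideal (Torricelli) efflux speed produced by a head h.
Formula: V = \sqrt{2 g h}
V = √(2·9.81·1.839) = 6.007 m/s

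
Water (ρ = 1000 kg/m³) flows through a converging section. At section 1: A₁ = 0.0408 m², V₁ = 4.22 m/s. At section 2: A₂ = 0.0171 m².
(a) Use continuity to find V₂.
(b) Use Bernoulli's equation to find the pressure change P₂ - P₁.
(a) Continuity: A₁V₁=A₂V₂ -> V₂=A₁V₁/A₂=0.0408*4.22/0.0171=10.07 m/s
(b) Bernoulli: P₂-P₁=0.5*rho*(V₁^2-V₂^2)/1000=0.5*1000*(4.22^2-10.07^2)/1000=-41.8 kPa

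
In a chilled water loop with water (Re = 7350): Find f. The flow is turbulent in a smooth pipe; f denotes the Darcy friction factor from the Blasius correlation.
Formula: f = \frac{0.316}{Re^{0.25}}
f = 0.316/7350^0.25 = 0.03413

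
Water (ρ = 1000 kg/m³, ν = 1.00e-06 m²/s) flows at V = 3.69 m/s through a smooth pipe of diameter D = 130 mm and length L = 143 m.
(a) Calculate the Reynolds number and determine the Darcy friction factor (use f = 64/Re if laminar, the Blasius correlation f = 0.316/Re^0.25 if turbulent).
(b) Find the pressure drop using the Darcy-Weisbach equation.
(a) Re = V·D/ν = 3.69·0.13/1.00e-06 = 479700 → turbulent (Re > 4000); f = 0.316/Re^0.25 = 0.316/479700^0.25 = 0.012007 (Blasius is strictly valid for Re ≲ 1e5; used here as the smooth-pipe estimate the problem specifies)
(b) Darcy-Weisbach: ΔP = f·(L/D)·½ρV²/1000 = 0.012007·(143/0.130)·½·1000·3.69²/1000 = 89.92 kPa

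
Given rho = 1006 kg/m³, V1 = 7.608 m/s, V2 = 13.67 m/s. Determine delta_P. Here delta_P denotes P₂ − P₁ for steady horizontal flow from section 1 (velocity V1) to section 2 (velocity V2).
Formula: \Delta P = \frac{1}{2} \rho (V_1^2 - V_2^2)
delta_P = 0.5·1006·(7.608² − 13.67²)/1000 = -64.88 kPa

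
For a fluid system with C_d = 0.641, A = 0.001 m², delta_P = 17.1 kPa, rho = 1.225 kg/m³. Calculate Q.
Formula: Q = C_d A \sqrt{\frac{2 \Delta P}{\rho}}
Q = 0.641·0.001·√(2·(17.1·1000)/1.225)·1000 = 107.1 L/s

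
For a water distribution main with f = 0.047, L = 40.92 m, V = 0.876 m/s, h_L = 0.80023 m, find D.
Formula: h_L = f \frac{L}{D} \frac{V^2}{2g}
Substituting knowns: 0.80023 = 0.047·(40.92/D)·0.876²/(2·9.81)
Solving for D: D = 0.047·40.92·0.876²/(2·9.81·0.80023) = 0.094 m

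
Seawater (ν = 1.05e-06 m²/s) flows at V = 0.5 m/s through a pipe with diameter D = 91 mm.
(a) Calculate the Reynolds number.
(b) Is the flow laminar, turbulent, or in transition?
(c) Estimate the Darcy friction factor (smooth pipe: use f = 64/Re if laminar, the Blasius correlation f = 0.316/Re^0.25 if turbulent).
(a) Re = V·D/ν = 0.5·0.091/1.05e-06 = 43333
(b) Flow regime: turbulent (Re > 4000)
(c) Friction factor: f = 0.316/Re^0.25 = 0.316/43333^0.25 = 0.0219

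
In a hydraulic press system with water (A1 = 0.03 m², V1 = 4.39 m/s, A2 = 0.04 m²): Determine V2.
Formula: V_2 = \frac{A_1 V_1}{A_2}
V2 = 0.03·4.39/0.04 = 3.292 m/s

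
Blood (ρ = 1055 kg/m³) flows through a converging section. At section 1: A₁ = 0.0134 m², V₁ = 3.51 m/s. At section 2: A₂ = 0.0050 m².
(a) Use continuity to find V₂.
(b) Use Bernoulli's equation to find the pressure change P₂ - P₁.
(a) Continuity: A₁V₁=A₂V₂ -> V₂=A₁V₁/A₂=0.0134*3.51/0.0050=9.41 m/s
(b) Bernoulli: P₂-P₁=0.5*rho*(V₁^2-V₂^2)/1000=0.5*1055*(3.51^2-9.41^2)/1000=-40.21 kPa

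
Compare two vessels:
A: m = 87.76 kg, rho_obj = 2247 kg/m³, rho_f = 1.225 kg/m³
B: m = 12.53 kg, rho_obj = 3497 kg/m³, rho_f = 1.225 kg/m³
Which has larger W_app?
W_app(A) = 860.5 N, W_app(B) = 122.9 N. Answer: A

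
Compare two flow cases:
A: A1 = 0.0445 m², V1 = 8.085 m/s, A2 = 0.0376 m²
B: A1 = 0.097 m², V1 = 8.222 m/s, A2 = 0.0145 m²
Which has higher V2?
V2(A) = 9.569 m/s, V2(B) = 55 m/s. Answer: B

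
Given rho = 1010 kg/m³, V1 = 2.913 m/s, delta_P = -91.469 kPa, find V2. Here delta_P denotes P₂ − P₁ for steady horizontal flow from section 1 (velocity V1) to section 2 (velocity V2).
Formula: \Delta P = \frac{1}{2} \rho (V_1^2 - V_2^2)
Substituting knowns: -91.469 = 0.5·1010·(2.913² − V2²)/1000
Solving for V2: V2 = √(2.913² − 2·(-91.469·1000)/1010) = 13.77 m/s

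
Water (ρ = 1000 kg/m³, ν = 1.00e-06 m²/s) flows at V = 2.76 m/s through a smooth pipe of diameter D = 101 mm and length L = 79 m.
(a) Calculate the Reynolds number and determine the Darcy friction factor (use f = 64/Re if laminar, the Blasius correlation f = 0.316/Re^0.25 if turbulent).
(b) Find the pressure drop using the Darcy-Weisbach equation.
(a) Re = V·D/ν = 2.76·0.101/1.00e-06 = 278760 → turbulent (Re > 4000); f = 0.316/Re^0.25 = 0.316/278760^0.25 = 0.013752 (Blasius is strictly valid for Re ≲ 1e5; used here as the smooth-pipe estimate the problem specifies)
(b) Darcy-Weisbach: ΔP = f·(L/D)·½ρV²/1000 = 0.013752·(79/0.101)·½·1000·2.76²/1000 = 40.97 kPa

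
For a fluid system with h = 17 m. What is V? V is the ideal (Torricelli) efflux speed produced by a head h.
Formula: V = \sqrt{2 g h}
V = √(2·9.81·17) = 18.26 m/s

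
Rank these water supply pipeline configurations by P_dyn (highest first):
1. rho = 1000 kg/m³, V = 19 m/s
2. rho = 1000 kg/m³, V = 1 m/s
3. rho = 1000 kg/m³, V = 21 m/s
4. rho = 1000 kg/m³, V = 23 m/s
Case 1: P_dyn = 180.5 kPa
Case 2: P_dyn = 0.5 kPa
Case 3: P_dyn = 220.5 kPa
Case 4: P_dyn = 264.5 kPa
Ranking (highest first): 4, 3, 1, 2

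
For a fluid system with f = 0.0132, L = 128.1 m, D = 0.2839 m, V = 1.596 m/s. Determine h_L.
Formula: h_L = f \frac{L}{D} \frac{V^2}{2g}
h_L = 0.0132·(128.1/0.2839)·1.596²/(2·9.81) = 0.7733 m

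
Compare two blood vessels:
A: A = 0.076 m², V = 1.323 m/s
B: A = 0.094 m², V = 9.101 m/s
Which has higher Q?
Q(A) = 100.5 L/s, Q(B) = 855.5 L/s. Answer: B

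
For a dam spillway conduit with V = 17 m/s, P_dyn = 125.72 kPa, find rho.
Formula: P_{dyn} = \frac{1}{2} \rho V^2
Substituting knowns: 125.72 = 0.5·rho·17²/1000
Solving for rho: rho = 2·(125.72·1000)/17² = 870 kg/m³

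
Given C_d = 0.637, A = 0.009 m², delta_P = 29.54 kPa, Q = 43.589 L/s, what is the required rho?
Formula: Q = C_d A \sqrt{\frac{2 \Delta P}{\rho}}
Substituting knowns: 43.589 = 0.637·0.009·√(2·(29.54·1000)/rho)·1000
Solving for rho: rho = 2·(29.54·1000)/((43.589/1000)/(0.637·0.009))² = 1022 kg/m³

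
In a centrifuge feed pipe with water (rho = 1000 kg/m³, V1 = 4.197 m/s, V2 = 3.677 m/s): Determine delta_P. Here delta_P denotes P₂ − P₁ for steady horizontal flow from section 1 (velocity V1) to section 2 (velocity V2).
Formula: \Delta P = \frac{1}{2} \rho (V_1^2 - V_2^2)
delta_P = 0.5·1000·(4.197² − 3.677²)/1000 = 2.047 kPa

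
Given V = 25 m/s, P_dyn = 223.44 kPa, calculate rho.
Formula: P_{dyn} = \frac{1}{2} \rho V^2
Substituting knowns: 223.44 = 0.5·rho·25²/1000
Solving for rho: rho = 2·(223.44·1000)/25² = 715 kg/m³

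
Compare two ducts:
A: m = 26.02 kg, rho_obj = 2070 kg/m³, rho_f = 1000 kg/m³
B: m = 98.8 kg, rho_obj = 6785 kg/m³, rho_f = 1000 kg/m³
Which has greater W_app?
W_app(A) = 131.9 N, W_app(B) = 826.4 N. Answer: B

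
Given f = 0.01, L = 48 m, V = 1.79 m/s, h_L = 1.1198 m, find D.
Formula: h_L = f \frac{L}{D} \frac{V^2}{2g}
Substituting knowns: 1.1198 = 0.01·(48/D)·1.79²/(2·9.81)
Solving for D: D = 0.01·48·1.79²/(2·9.81·1.1198) = 0.07 m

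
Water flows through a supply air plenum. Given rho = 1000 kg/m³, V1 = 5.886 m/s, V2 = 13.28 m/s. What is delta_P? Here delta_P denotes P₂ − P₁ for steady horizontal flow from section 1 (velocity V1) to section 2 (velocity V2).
Formula: \Delta P = \frac{1}{2} \rho (V_1^2 - V_2^2)
delta_P = 0.5·1000·(5.886² − 13.28²)/1000 = -70.86 kPa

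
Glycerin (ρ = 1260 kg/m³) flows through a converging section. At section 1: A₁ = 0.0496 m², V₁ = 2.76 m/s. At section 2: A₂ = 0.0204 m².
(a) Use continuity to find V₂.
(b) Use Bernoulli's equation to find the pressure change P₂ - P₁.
(a) Continuity: A₁V₁=A₂V₂ -> V₂=A₁V₁/A₂=0.0496*2.76/0.0204=6.71 m/s
(b) Bernoulli: P₂-P₁=0.5*rho*(V₁^2-V₂^2)/1000=0.5*1260*(2.76^2-6.71^2)/1000=-23.57 kPa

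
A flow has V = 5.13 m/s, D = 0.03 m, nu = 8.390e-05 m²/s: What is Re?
Formula: Re = \frac{V D}{\nu}
Re = 5.13·0.03/8.390e-05 = 1834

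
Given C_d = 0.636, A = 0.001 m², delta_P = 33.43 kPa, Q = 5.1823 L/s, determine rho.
Formula: Q = C_d A \sqrt{\frac{2 \Delta P}{\rho}}
Substituting knowns: 5.1823 = 0.636·0.001·√(2·(33.43·1000)/rho)·1000
Solving for rho: rho = 2·(33.43·1000)/((5.1823/1000)/(0.636·0.001))² = 1007 kg/m³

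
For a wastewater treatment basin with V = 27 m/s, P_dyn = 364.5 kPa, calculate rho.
Formula: P_{dyn} = \frac{1}{2} \rho V^2
Substituting knowns: 364.5 = 0.5·rho·27²/1000
Solving for rho: rho = 2·(364.5·1000)/27² = 1000 kg/m³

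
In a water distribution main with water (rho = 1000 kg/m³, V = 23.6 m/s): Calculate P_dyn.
Formula: P_{dyn} = \frac{1}{2} \rho V^2
P_dyn = 0.5·1000·23.6²/1000 = 278.5 kPa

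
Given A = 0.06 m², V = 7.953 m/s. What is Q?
Formula: Q = A V
Q = 0.06·7.953·1000 = 477.2 L/s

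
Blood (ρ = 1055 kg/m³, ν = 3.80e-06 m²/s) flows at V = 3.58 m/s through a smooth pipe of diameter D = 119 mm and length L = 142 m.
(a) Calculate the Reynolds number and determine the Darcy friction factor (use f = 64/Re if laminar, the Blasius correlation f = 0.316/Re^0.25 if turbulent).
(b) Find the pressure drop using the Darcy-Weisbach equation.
(a) Re = V·D/ν = 3.58·0.119/3.80e-06 = 112110 → turbulent (Re > 4000); f = 0.316/Re^0.25 = 0.316/112110^0.25 = 0.017269 (Blasius is strictly valid for Re ≲ 1e5; used here as the smooth-pipe estimate the problem specifies)
(b) Darcy-Weisbach: ΔP = f·(L/D)·½ρV²/1000 = 0.017269·(142/0.119)·½·1055·3.58²/1000 = 139.3 kPa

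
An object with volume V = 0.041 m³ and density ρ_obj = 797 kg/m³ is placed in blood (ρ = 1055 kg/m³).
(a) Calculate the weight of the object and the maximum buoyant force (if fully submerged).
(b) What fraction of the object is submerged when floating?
(a) W=rho_obj*g*V=797*9.81*0.041=320.6 N; F_B(max)=rho*g*V=1055*9.81*0.041=424.3 N
(b) Floating fraction=rho_obj/rho=797/1055=0.755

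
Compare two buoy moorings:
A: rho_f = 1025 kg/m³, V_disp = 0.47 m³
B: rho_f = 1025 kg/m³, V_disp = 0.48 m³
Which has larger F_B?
F_B(A) = 4726 N, F_B(B) = 4827 N. Answer: B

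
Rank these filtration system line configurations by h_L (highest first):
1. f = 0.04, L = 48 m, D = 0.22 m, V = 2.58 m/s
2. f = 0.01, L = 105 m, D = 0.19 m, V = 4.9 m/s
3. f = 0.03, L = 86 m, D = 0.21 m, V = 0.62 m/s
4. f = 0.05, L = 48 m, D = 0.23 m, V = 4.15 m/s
Case 1: h_L = 2.961 m
Case 2: h_L = 6.763 m
Case 3: h_L = 0.2407 m
Case 4: h_L = 9.16 m
Ranking (highest first): 4, 2, 1, 3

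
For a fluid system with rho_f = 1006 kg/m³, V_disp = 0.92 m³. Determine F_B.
Formula: F_B = \rho_f g V_{disp}
F_B = 1006·9.81·0.92 = 9079 N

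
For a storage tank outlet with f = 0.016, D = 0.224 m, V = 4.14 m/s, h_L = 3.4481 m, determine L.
Formula: h_L = f \frac{L}{D} \frac{V^2}{2g}
Substituting knowns: 3.4481 = 0.016·(L/0.224)·4.14²/(2·9.81)
Solving for L: L = 3.4481·2·9.81·0.224/(0.016·4.14²) = 55.26 m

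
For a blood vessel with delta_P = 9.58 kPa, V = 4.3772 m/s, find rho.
Formula: V = \sqrt{\frac{2 \Delta P}{\rho}}
Substituting knowns: 4.3772 = √(2·(9.58·1000)/rho)
Solving for rho: rho = 2·(9.58·1000)/4.3772² = 1000 kg/m³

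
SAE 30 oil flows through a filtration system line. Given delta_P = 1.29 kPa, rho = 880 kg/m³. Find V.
Formula: V = \sqrt{\frac{2 \Delta P}{\rho}}
V = √(2·(1.29·1000)/880) = 1.712 m/s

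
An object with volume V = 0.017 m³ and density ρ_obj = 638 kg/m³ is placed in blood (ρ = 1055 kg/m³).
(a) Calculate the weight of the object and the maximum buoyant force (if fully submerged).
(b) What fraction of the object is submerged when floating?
(a) W=rho_obj*g*V=638*9.81*0.017=106.4 N; F_B(max)=rho*g*V=1055*9.81*0.017=175.9 N
(b) Floating fraction=rho_obj/rho=638/1055=0.605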